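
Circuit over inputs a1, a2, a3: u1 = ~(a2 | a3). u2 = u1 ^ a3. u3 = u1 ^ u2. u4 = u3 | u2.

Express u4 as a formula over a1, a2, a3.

u1 = ~(a2 | a3)
u2 = u1 ^ a3 = (~(a2 | a3)) ^ a3
u3 = u1 ^ u2 = (~(a2 | a3)) ^ ((~(a2 | a3)) ^ a3)
u4 = u3 | u2 = ((~(a2 | a3)) ^ ((~(a2 | a3)) ^ a3)) | ((~(a2 | a3)) ^ a3)

((~(a2 | a3)) ^ ((~(a2 | a3)) ^ a3)) | ((~(a2 | a3)) ^ a3)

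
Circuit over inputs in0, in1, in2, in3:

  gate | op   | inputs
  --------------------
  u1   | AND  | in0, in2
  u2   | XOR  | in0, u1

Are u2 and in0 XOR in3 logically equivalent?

No

u1 = in0 AND in2
u2 = in0 XOR u1 = in0 XOR (in0 AND in2)
At in0=0, in1=0, in2=0, in3=1: circuit gives 0, formula gives 1.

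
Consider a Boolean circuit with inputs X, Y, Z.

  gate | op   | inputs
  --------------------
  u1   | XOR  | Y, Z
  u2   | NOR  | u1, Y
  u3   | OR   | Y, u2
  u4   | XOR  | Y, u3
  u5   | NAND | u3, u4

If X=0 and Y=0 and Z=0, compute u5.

u1 = 0 XOR 0 = 0
u2 = 0 NOR 0 = 1
u3 = 0 OR 1 = 1
u4 = 0 XOR 1 = 1
u5 = 1 NAND 1 = 0

0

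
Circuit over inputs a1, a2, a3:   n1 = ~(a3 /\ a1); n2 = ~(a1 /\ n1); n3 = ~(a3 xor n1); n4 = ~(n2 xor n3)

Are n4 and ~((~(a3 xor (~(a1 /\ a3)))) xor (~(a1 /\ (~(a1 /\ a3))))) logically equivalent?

n1 = ~(a3 /\ a1)
n2 = ~(a1 /\ n1) = ~(a1 /\ (~(a3 /\ a1)))
n3 = ~(a3 xor n1) = ~(a3 xor (~(a3 /\ a1)))
n4 = ~(n2 xor n3) = ~((~(a1 /\ (~(a3 /\ a1)))) xor (~(a3 xor (~(a3 /\ a1)))))
At a1=0, a2=0, a3=0: circuit gives 0, formula gives 0.
At a1=0, a2=0, a3=1: circuit gives 1, formula gives 1.
Agrees on all 8 inputs.

Yes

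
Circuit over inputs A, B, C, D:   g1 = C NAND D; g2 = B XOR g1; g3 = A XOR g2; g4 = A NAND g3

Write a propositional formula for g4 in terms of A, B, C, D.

g1 = C NAND D
g2 = B XOR g1 = B XOR (C NAND D)
g3 = A XOR g2 = A XOR (B XOR (C NAND D))
g4 = A NAND g3 = A NAND (A XOR (B XOR (C NAND D)))

A NAND (A XOR (B XOR (C NAND D)))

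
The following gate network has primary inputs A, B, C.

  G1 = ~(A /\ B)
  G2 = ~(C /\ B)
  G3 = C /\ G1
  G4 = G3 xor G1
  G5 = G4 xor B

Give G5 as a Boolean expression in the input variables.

((C /\ (~(A /\ B))) xor (~(A /\ B))) xor B

G1 = ~(A /\ B)
G3 = C /\ G1 = C /\ (~(A /\ B))
G4 = G3 xor G1 = (C /\ (~(A /\ B))) xor (~(A /\ B))
G5 = G4 xor B = ((C /\ (~(A /\ B))) xor (~(A /\ B))) xor B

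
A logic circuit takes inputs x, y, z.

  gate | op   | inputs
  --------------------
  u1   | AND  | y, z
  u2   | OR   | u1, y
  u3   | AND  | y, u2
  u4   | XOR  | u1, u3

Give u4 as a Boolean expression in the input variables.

(y AND z) XOR (y AND ((y AND z) OR y))

u1 = y AND z
u2 = u1 OR y = (y AND z) OR y
u3 = y AND u2 = y AND ((y AND z) OR y)
u4 = u1 XOR u3 = (y AND z) XOR (y AND ((y AND z) OR y))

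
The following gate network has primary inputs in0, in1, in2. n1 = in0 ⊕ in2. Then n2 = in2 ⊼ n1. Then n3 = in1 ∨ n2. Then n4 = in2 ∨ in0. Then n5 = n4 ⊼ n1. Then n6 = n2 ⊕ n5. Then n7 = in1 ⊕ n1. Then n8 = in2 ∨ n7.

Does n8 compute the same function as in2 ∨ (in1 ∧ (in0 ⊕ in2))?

n1 = in0 ⊕ in2
n7 = in1 ⊕ n1 = in1 ⊕ (in0 ⊕ in2)
n8 = in2 ∨ n7 = in2 ∨ (in1 ⊕ (in0 ⊕ in2))
At in0=0, in1=1, in2=0: circuit gives 1, formula gives 0.

No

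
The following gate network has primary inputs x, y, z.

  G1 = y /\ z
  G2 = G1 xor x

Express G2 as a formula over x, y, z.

(y /\ z) xor x

G1 = y /\ z
G2 = G1 xor x = (y /\ z) xor x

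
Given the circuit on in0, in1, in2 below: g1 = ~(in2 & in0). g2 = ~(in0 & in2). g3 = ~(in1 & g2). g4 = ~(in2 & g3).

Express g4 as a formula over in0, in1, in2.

~(in2 & (~(in1 & (~(in0 & in2)))))

g2 = ~(in0 & in2)
g3 = ~(in1 & g2) = ~(in1 & (~(in0 & in2)))
g4 = ~(in2 & g3) = ~(in2 & (~(in1 & (~(in0 & in2)))))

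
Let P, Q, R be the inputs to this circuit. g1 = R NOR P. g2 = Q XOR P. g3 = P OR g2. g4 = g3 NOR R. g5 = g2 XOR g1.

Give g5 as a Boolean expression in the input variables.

g1 = R NOR P
g2 = Q XOR P
g5 = g2 XOR g1 = (Q XOR P) XOR (R NOR P)

(Q XOR P) XOR (R NOR P)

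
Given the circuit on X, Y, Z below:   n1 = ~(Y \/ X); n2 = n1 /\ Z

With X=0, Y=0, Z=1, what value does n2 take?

1

n1 = ~(0 \/ 0) = 1
n2 = 1 /\ 1 = 1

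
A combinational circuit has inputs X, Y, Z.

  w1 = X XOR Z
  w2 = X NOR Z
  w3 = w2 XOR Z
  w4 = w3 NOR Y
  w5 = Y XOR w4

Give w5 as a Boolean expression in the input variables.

Y XOR (((X NOR Z) XOR Z) NOR Y)

w2 = X NOR Z
w3 = w2 XOR Z = (X NOR Z) XOR Z
w4 = w3 NOR Y = ((X NOR Z) XOR Z) NOR Y
w5 = Y XOR w4 = Y XOR (((X NOR Z) XOR Z) NOR Y)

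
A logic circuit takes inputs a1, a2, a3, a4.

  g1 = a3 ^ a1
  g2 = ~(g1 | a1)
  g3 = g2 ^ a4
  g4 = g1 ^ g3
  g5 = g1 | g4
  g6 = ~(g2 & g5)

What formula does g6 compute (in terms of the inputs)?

~((~((a3 ^ a1) | a1)) & ((a3 ^ a1) | ((a3 ^ a1) ^ ((~((a3 ^ a1) | a1)) ^ a4))))

g1 = a3 ^ a1
g2 = ~(g1 | a1) = ~((a3 ^ a1) | a1)
g3 = g2 ^ a4 = (~((a3 ^ a1) | a1)) ^ a4
g4 = g1 ^ g3 = (a3 ^ a1) ^ ((~((a3 ^ a1) | a1)) ^ a4)
g5 = g1 | g4 = (a3 ^ a1) | ((a3 ^ a1) ^ ((~((a3 ^ a1) | a1)) ^ a4))
g6 = ~(g2 & g5) = ~((~((a3 ^ a1) | a1)) & ((a3 ^ a1) | ((a3 ^ a1) ^ ((~((a3 ^ a1) | a1)) ^ a4))))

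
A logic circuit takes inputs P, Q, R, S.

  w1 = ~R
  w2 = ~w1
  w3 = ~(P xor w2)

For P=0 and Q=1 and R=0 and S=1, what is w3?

w1 = ~0 = 1
w2 = ~1 = 0
w3 = ~(0 xor 0) = 1

1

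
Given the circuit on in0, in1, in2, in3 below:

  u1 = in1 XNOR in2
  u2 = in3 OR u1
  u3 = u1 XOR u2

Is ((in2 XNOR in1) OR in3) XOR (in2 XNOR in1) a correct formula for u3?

u1 = in1 XNOR in2
u2 = in3 OR u1 = in3 OR (in1 XNOR in2)
u3 = u1 XOR u2 = (in1 XNOR in2) XOR (in3 OR (in1 XNOR in2))
At in0=0, in1=0, in2=0, in3=0: circuit gives 0, formula gives 0.
At in0=0, in1=0, in2=1, in3=1: circuit gives 1, formula gives 1.
Agrees on all 16 inputs.

Yes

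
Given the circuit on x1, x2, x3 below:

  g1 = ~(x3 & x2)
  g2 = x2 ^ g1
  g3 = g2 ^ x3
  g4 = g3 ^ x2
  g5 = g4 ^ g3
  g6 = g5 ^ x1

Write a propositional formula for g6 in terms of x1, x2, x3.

g1 = ~(x3 & x2)
g2 = x2 ^ g1 = x2 ^ (~(x3 & x2))
g3 = g2 ^ x3 = (x2 ^ (~(x3 & x2))) ^ x3
g4 = g3 ^ x2 = ((x2 ^ (~(x3 & x2))) ^ x3) ^ x2
g5 = g4 ^ g3 = (((x2 ^ (~(x3 & x2))) ^ x3) ^ x2) ^ ((x2 ^ (~(x3 & x2))) ^ x3)
g6 = g5 ^ x1 = ((((x2 ^ (~(x3 & x2))) ^ x3) ^ x2) ^ ((x2 ^ (~(x3 & x2))) ^ x3)) ^ x1

((((x2 ^ (~(x3 & x2))) ^ x3) ^ x2) ^ ((x2 ^ (~(x3 & x2))) ^ x3)) ^ x1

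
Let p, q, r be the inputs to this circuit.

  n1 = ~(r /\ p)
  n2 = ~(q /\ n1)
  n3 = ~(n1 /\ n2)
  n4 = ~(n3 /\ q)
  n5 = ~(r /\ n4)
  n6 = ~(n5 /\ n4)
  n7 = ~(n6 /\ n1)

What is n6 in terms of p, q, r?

~((~(r /\ (~((~((~(r /\ p)) /\ (~(q /\ (~(r /\ p)))))) /\ q)))) /\ (~((~((~(r /\ p)) /\ (~(q /\ (~(r /\ p)))))) /\ q)))

n1 = ~(r /\ p)
n2 = ~(q /\ n1) = ~(q /\ (~(r /\ p)))
n3 = ~(n1 /\ n2) = ~((~(r /\ p)) /\ (~(q /\ (~(r /\ p)))))
n4 = ~(n3 /\ q) = ~((~((~(r /\ p)) /\ (~(q /\ (~(r /\ p)))))) /\ q)
n5 = ~(r /\ n4) = ~(r /\ (~((~((~(r /\ p)) /\ (~(q /\ (~(r /\ p)))))) /\ q)))
n6 = ~(n5 /\ n4) = ~((~(r /\ (~((~((~(r /\ p)) /\ (~(q /\ (~(r /\ p)))))) /\ q)))) /\ (~((~((~(r /\ p)) /\ (~(q /\ (~(r /\ p)))))) /\ q)))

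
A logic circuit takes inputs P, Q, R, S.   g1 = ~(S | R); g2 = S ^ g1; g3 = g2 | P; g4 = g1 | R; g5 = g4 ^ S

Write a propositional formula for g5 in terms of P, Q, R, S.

((~(S | R)) | R) ^ S

g1 = ~(S | R)
g4 = g1 | R = (~(S | R)) | R
g5 = g4 ^ S = ((~(S | R)) | R) ^ S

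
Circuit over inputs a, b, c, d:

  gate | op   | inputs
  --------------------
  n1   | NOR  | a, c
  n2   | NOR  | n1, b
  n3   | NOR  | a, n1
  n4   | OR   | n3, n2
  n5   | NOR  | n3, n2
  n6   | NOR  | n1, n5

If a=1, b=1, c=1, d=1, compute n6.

n1 = 1 NOR 1 = 0
n2 = 0 NOR 1 = 0
n3 = 1 NOR 0 = 0
n5 = 0 NOR 0 = 1
n6 = 0 NOR 1 = 0

0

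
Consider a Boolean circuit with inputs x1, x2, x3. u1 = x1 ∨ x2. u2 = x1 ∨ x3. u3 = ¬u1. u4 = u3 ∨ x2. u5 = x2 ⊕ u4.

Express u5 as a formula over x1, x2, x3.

u1 = x1 ∨ x2
u3 = ¬u1 = ¬(x1 ∨ x2)
u4 = u3 ∨ x2 = ¬(x1 ∨ x2) ∨ x2
u5 = x2 ⊕ u4 = x2 ⊕ (¬(x1 ∨ x2) ∨ x2)

x2 ⊕ (¬(x1 ∨ x2) ∨ x2)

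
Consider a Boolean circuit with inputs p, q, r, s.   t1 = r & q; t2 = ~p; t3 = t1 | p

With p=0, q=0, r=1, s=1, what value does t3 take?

0

t1 = 1 & 0 = 0
t3 = 0 | 0 = 0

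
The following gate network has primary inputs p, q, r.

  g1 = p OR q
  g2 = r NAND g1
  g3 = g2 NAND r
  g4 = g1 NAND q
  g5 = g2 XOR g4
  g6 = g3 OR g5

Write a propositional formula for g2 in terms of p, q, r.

r NAND (p OR q)

g1 = p OR q
g2 = r NAND g1 = r NAND (p OR q)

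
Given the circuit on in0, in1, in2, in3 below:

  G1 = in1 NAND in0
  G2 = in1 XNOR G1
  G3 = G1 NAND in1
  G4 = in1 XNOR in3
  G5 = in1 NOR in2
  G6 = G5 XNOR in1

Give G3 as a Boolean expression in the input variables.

(in1 NAND in0) NAND in1

G1 = in1 NAND in0
G3 = G1 NAND in1 = (in1 NAND in0) NAND in1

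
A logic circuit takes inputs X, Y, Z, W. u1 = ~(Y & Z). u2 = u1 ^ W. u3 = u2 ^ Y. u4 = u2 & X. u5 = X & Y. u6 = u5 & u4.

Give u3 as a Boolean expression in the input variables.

u1 = ~(Y & Z)
u2 = u1 ^ W = (~(Y & Z)) ^ W
u3 = u2 ^ Y = ((~(Y & Z)) ^ W) ^ Y

((~(Y & Z)) ^ W) ^ Y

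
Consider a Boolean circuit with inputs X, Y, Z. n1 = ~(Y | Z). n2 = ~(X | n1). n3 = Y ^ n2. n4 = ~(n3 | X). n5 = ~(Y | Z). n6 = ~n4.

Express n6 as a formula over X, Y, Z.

~(~((Y ^ (~(X | (~(Y | Z))))) | X))

n1 = ~(Y | Z)
n2 = ~(X | n1) = ~(X | (~(Y | Z)))
n3 = Y ^ n2 = Y ^ (~(X | (~(Y | Z))))
n4 = ~(n3 | X) = ~((Y ^ (~(X | (~(Y | Z))))) | X)
n6 = ~n4 = ~(~((Y ^ (~(X | (~(Y | Z))))) | X))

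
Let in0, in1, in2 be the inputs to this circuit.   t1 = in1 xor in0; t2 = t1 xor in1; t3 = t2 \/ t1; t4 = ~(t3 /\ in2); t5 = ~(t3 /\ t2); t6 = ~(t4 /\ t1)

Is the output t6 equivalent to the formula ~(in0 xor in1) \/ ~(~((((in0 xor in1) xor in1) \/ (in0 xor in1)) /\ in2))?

Yes

t1 = in1 xor in0
t2 = t1 xor in1 = (in1 xor in0) xor in1
t3 = t2 \/ t1 = ((in1 xor in0) xor in1) \/ (in1 xor in0)
t4 = ~(t3 /\ in2) = ~((((in1 xor in0) xor in1) \/ (in1 xor in0)) /\ in2)
t6 = ~(t4 /\ t1) = ~((~((((in1 xor in0) xor in1) \/ (in1 xor in0)) /\ in2)) /\ (in1 xor in0))
At in0=0, in1=1, in2=0: circuit gives 0, formula gives 0.
At in0=0, in1=0, in2=0: circuit gives 1, formula gives 1.
Agrees on all 8 inputs.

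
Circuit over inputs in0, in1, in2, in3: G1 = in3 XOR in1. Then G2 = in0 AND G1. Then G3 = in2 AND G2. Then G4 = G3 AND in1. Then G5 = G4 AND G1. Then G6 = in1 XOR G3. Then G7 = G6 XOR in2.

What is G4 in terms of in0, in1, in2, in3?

(in2 AND (in0 AND (in3 XOR in1))) AND in1

G1 = in3 XOR in1
G2 = in0 AND G1 = in0 AND (in3 XOR in1)
G3 = in2 AND G2 = in2 AND (in0 AND (in3 XOR in1))
G4 = G3 AND in1 = (in2 AND (in0 AND (in3 XOR in1))) AND in1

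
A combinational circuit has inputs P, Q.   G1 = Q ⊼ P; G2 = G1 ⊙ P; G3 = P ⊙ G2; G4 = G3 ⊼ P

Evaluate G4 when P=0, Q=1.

G1 = 1 ⊼ 0 = 1
G2 = 1 ⊙ 0 = 0
G3 = 0 ⊙ 0 = 1
G4 = 1 ⊼ 0 = 1

1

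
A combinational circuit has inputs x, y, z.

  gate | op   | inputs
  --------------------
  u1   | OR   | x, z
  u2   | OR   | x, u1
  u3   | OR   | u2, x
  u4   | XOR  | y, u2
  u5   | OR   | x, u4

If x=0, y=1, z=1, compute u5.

u1 = 0 OR 1 = 1
u2 = 0 OR 1 = 1
u4 = 1 XOR 1 = 0
u5 = 0 OR 0 = 0

0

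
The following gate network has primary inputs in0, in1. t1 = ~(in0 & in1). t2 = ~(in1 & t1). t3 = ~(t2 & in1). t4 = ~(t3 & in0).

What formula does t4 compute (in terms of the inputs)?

~((~((~(in1 & (~(in0 & in1)))) & in1)) & in0)

t1 = ~(in0 & in1)
t2 = ~(in1 & t1) = ~(in1 & (~(in0 & in1)))
t3 = ~(t2 & in1) = ~((~(in1 & (~(in0 & in1)))) & in1)
t4 = ~(t3 & in0) = ~((~((~(in1 & (~(in0 & in1)))) & in1)) & in0)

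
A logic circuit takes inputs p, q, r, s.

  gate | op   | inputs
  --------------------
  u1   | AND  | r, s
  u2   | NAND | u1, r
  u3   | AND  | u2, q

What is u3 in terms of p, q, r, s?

((r AND s) NAND r) AND q

u1 = r AND s
u2 = u1 NAND r = (r AND s) NAND r
u3 = u2 AND q = ((r AND s) NAND r) AND q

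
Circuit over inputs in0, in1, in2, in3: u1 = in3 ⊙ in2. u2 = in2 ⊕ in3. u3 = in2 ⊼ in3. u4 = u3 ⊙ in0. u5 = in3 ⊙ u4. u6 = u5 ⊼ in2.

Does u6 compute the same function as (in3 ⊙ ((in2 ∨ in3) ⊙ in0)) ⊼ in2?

No

u3 = in2 ⊼ in3
u4 = u3 ⊙ in0 = (in2 ⊼ in3) ⊙ in0
u5 = in3 ⊙ u4 = in3 ⊙ ((in2 ⊼ in3) ⊙ in0)
u6 = u5 ⊼ in2 = (in3 ⊙ ((in2 ⊼ in3) ⊙ in0)) ⊼ in2
At in0=0, in1=0, in2=1, in3=1: circuit gives 0, formula gives 1.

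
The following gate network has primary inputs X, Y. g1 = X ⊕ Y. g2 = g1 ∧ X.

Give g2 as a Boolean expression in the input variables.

(X ⊕ Y) ∧ X

g1 = X ⊕ Y
g2 = g1 ∧ X = (X ⊕ Y) ∧ X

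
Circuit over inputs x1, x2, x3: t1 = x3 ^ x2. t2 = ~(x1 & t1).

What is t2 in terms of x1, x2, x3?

t1 = x3 ^ x2
t2 = ~(x1 & t1) = ~(x1 & (x3 ^ x2))

~(x1 & (x3 ^ x2))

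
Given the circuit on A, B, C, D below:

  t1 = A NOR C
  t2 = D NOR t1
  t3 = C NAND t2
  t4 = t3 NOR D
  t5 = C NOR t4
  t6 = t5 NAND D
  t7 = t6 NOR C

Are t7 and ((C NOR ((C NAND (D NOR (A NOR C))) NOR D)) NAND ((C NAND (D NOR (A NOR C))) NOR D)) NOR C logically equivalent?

No

t1 = A NOR C
t2 = D NOR t1 = D NOR (A NOR C)
t3 = C NAND t2 = C NAND (D NOR (A NOR C))
t4 = t3 NOR D = (C NAND (D NOR (A NOR C))) NOR D
t5 = C NOR t4 = C NOR ((C NAND (D NOR (A NOR C))) NOR D)
t6 = t5 NAND D = (C NOR ((C NAND (D NOR (A NOR C))) NOR D)) NAND D
t7 = t6 NOR C = ((C NOR ((C NAND (D NOR (A NOR C))) NOR D)) NAND D) NOR C
At A=0, B=0, C=0, D=1: circuit gives 1, formula gives 0.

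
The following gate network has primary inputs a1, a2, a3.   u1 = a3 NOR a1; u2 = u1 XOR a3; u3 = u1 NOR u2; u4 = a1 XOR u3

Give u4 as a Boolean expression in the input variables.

a1 XOR ((a3 NOR a1) NOR ((a3 NOR a1) XOR a3))

u1 = a3 NOR a1
u2 = u1 XOR a3 = (a3 NOR a1) XOR a3
u3 = u1 NOR u2 = (a3 NOR a1) NOR ((a3 NOR a1) XOR a3)
u4 = a1 XOR u3 = a1 XOR ((a3 NOR a1) NOR ((a3 NOR a1) XOR a3))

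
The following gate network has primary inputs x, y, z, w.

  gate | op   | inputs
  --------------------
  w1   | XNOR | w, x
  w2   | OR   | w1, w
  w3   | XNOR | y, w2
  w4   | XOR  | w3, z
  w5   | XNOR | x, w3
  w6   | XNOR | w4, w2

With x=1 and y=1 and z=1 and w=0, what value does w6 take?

0

w1 = 0 XNOR 1 = 0
w2 = 0 OR 0 = 0
w3 = 1 XNOR 0 = 0
w4 = 0 XOR 1 = 1
w6 = 1 XNOR 0 = 0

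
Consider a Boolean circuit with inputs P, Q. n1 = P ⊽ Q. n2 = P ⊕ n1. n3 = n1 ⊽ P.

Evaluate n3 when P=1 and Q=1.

n1 = 1 ⊽ 1 = 0
n3 = 0 ⊽ 1 = 0

0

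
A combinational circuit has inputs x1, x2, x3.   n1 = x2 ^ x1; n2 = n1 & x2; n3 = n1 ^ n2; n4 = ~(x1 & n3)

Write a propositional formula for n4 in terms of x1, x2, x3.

~(x1 & ((x2 ^ x1) ^ ((x2 ^ x1) & x2)))

n1 = x2 ^ x1
n2 = n1 & x2 = (x2 ^ x1) & x2
n3 = n1 ^ n2 = (x2 ^ x1) ^ ((x2 ^ x1) & x2)
n4 = ~(x1 & n3) = ~(x1 & ((x2 ^ x1) ^ ((x2 ^ x1) & x2)))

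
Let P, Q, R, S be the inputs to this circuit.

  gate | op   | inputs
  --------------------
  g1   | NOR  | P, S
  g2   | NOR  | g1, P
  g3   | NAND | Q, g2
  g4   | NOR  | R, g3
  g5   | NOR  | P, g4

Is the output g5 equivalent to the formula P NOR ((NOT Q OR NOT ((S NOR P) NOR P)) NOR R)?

g1 = P NOR S
g2 = g1 NOR P = (P NOR S) NOR P
g3 = Q NAND g2 = Q NAND ((P NOR S) NOR P)
g4 = R NOR g3 = R NOR (Q NAND ((P NOR S) NOR P))
g5 = P NOR g4 = P NOR (R NOR (Q NAND ((P NOR S) NOR P)))
At P=0, Q=1, R=0, S=1: circuit gives 0, formula gives 0.
At P=0, Q=0, R=0, S=0: circuit gives 1, formula gives 1.
Agrees on all 16 inputs.

Yes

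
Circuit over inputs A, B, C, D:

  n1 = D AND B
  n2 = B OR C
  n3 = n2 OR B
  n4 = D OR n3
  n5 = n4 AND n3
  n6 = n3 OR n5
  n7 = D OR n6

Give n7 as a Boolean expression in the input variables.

n2 = B OR C
n3 = n2 OR B = (B OR C) OR B
n4 = D OR n3 = D OR ((B OR C) OR B)
n5 = n4 AND n3 = (D OR ((B OR C) OR B)) AND ((B OR C) OR B)
n6 = n3 OR n5 = ((B OR C) OR B) OR ((D OR ((B OR C) OR B)) AND ((B OR C) OR B))
n7 = D OR n6 = D OR (((B OR C) OR B) OR ((D OR ((B OR C) OR B)) AND ((B OR C) OR B)))

D OR (((B OR C) OR B) OR ((D OR ((B OR C) OR B)) AND ((B OR C) OR B)))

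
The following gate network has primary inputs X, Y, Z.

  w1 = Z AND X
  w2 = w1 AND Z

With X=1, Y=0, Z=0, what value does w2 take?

0

w1 = 0 AND 1 = 0
w2 = 0 AND 0 = 0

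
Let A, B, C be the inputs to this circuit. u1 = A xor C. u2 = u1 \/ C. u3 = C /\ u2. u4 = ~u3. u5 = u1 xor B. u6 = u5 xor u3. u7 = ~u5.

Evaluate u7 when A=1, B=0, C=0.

u1 = 1 xor 0 = 1
u5 = 1 xor 0 = 1
u7 = ~1 = 0

0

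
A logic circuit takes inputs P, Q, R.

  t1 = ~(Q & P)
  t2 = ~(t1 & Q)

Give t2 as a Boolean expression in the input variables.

~((~(Q & P)) & Q)

t1 = ~(Q & P)
t2 = ~(t1 & Q) = ~((~(Q & P)) & Q)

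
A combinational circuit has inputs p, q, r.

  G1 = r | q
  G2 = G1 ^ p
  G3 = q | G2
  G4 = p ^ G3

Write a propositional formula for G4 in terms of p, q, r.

G1 = r | q
G2 = G1 ^ p = (r | q) ^ p
G3 = q | G2 = q | ((r | q) ^ p)
G4 = p ^ G3 = p ^ (q | ((r | q) ^ p))

p ^ (q | ((r | q) ^ p))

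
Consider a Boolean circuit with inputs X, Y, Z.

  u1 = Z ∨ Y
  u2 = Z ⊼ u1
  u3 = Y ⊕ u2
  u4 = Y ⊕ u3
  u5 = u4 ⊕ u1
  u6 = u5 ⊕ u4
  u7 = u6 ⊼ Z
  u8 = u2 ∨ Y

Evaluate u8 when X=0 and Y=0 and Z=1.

0

u1 = 1 ∨ 0 = 1
u2 = 1 ⊼ 1 = 0
u8 = 0 ∨ 0 = 0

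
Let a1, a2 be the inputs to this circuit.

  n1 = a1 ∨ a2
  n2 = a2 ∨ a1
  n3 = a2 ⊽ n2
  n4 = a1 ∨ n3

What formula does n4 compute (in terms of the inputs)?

n2 = a2 ∨ a1
n3 = a2 ⊽ n2 = a2 ⊽ (a2 ∨ a1)
n4 = a1 ∨ n3 = a1 ∨ (a2 ⊽ (a2 ∨ a1))

a1 ∨ (a2 ⊽ (a2 ∨ a1))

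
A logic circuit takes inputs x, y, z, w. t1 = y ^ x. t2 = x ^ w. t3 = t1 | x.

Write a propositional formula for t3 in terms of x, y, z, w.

(y ^ x) | x

t1 = y ^ x
t3 = t1 | x = (y ^ x) | x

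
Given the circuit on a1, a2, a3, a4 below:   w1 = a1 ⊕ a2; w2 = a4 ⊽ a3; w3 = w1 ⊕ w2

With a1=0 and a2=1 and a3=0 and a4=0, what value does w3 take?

w1 = 0 ⊕ 1 = 1
w2 = 0 ⊽ 0 = 1
w3 = 1 ⊕ 1 = 0

0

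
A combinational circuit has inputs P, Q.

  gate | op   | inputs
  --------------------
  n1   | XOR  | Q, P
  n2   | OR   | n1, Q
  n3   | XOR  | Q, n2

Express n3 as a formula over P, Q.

n1 = Q XOR P
n2 = n1 OR Q = (Q XOR P) OR Q
n3 = Q XOR n2 = Q XOR ((Q XOR P) OR Q)

Q XOR ((Q XOR P) OR Q)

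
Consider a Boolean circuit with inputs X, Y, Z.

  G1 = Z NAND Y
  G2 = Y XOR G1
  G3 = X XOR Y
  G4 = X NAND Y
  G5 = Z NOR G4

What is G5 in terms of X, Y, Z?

G4 = X NAND Y
G5 = Z NOR G4 = Z NOR (X NAND Y)

Z NOR (X NAND Y)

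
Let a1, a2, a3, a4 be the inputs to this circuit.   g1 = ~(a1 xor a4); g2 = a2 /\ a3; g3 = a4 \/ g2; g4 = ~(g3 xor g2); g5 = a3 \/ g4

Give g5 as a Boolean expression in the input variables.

g2 = a2 /\ a3
g3 = a4 \/ g2 = a4 \/ (a2 /\ a3)
g4 = ~(g3 xor g2) = ~((a4 \/ (a2 /\ a3)) xor (a2 /\ a3))
g5 = a3 \/ g4 = a3 \/ (~((a4 \/ (a2 /\ a3)) xor (a2 /\ a3)))

a3 \/ (~((a4 \/ (a2 /\ a3)) xor (a2 /\ a3)))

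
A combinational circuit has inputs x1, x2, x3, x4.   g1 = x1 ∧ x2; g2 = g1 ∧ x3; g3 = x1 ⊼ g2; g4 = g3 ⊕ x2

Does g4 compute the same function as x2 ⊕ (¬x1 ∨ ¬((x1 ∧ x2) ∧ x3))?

g1 = x1 ∧ x2
g2 = g1 ∧ x3 = (x1 ∧ x2) ∧ x3
g3 = x1 ⊼ g2 = x1 ⊼ ((x1 ∧ x2) ∧ x3)
g4 = g3 ⊕ x2 = (x1 ⊼ ((x1 ∧ x2) ∧ x3)) ⊕ x2
At x1=0, x2=1, x3=0, x4=0: circuit gives 0, formula gives 0.
At x1=0, x2=0, x3=0, x4=0: circuit gives 1, formula gives 1.
Agrees on all 16 inputs.

Yes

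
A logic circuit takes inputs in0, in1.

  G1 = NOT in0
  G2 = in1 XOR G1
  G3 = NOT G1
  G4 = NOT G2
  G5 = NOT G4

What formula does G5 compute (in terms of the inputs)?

NOT NOT (in1 XOR NOT in0)

G1 = NOT in0
G2 = in1 XOR G1 = in1 XOR NOT in0
G4 = NOT G2 = NOT (in1 XOR NOT in0)
G5 = NOT G4 = NOT NOT (in1 XOR NOT in0)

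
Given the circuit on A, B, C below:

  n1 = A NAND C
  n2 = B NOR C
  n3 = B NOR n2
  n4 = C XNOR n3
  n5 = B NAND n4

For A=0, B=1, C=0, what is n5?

n2 = 1 NOR 0 = 0
n3 = 1 NOR 0 = 0
n4 = 0 XNOR 0 = 1
n5 = 1 NAND 1 = 0

0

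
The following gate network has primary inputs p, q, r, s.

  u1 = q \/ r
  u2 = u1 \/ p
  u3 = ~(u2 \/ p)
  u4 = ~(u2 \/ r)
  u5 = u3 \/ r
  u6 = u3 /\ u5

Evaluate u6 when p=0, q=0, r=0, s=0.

1

u1 = 0 \/ 0 = 0
u2 = 0 \/ 0 = 0
u3 = ~(0 \/ 0) = 1
u5 = 1 \/ 0 = 1
u6 = 1 /\ 1 = 1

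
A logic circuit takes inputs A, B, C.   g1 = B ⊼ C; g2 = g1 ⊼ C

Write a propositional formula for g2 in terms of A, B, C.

(B ⊼ C) ⊼ C

g1 = B ⊼ C
g2 = g1 ⊼ C = (B ⊼ C) ⊼ C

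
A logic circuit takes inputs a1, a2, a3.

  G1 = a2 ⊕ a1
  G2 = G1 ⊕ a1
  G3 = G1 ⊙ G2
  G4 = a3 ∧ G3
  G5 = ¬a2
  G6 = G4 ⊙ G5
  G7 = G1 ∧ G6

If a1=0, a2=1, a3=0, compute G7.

1

G1 = 1 ⊕ 0 = 1
G2 = 1 ⊕ 0 = 1
G3 = 1 ⊙ 1 = 1
G4 = 0 ∧ 1 = 0
G5 = ¬1 = 0
G6 = 0 ⊙ 0 = 1
G7 = 1 ∧ 1 = 1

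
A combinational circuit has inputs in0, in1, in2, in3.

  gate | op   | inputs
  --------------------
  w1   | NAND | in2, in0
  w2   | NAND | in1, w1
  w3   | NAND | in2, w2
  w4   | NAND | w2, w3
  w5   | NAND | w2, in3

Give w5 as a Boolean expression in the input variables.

w1 = in2 NAND in0
w2 = in1 NAND w1 = in1 NAND (in2 NAND in0)
w5 = w2 NAND in3 = (in1 NAND (in2 NAND in0)) NAND in3

(in1 NAND (in2 NAND in0)) NAND in3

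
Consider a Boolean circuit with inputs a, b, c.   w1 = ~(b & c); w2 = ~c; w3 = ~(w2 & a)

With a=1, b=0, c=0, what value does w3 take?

0

w2 = ~0 = 1
w3 = ~(1 & 1) = 0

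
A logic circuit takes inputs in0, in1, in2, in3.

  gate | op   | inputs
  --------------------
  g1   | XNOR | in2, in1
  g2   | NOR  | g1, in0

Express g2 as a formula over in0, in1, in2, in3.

(in2 XNOR in1) NOR in0

g1 = in2 XNOR in1
g2 = g1 NOR in0 = (in2 XNOR in1) NOR in0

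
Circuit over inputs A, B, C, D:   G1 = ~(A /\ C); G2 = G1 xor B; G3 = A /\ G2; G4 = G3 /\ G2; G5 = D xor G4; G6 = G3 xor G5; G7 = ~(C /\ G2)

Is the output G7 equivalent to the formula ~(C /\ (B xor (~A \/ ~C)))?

Yes

G1 = ~(A /\ C)
G2 = G1 xor B = (~(A /\ C)) xor B
G7 = ~(C /\ G2) = ~(C /\ ((~(A /\ C)) xor B))
At A=0, B=0, C=1, D=0: circuit gives 0, formula gives 0.
At A=0, B=0, C=0, D=0: circuit gives 1, formula gives 1.
Agrees on all 16 inputs.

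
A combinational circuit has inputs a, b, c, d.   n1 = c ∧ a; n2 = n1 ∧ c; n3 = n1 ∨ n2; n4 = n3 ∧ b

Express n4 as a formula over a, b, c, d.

((c ∧ a) ∨ ((c ∧ a) ∧ c)) ∧ b

n1 = c ∧ a
n2 = n1 ∧ c = (c ∧ a) ∧ c
n3 = n1 ∨ n2 = (c ∧ a) ∨ ((c ∧ a) ∧ c)
n4 = n3 ∧ b = ((c ∧ a) ∨ ((c ∧ a) ∧ c)) ∧ b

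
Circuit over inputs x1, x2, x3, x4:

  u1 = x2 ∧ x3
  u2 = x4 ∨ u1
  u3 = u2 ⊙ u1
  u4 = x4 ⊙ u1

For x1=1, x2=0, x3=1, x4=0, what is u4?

u1 = 0 ∧ 1 = 0
u4 = 0 ⊙ 0 = 1

1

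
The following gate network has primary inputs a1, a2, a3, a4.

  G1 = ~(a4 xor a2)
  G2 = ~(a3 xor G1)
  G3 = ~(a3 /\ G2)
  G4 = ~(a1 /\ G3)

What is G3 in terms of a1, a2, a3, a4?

~(a3 /\ (~(a3 xor (~(a4 xor a2)))))

G1 = ~(a4 xor a2)
G2 = ~(a3 xor G1) = ~(a3 xor (~(a4 xor a2)))
G3 = ~(a3 /\ G2) = ~(a3 /\ (~(a3 xor (~(a4 xor a2)))))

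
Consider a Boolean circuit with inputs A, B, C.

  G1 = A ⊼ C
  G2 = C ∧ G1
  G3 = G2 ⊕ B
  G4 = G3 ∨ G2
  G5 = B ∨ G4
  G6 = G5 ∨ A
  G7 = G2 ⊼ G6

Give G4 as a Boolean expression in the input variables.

((C ∧ (A ⊼ C)) ⊕ B) ∨ (C ∧ (A ⊼ C))

G1 = A ⊼ C
G2 = C ∧ G1 = C ∧ (A ⊼ C)
G3 = G2 ⊕ B = (C ∧ (A ⊼ C)) ⊕ B
G4 = G3 ∨ G2 = ((C ∧ (A ⊼ C)) ⊕ B) ∨ (C ∧ (A ⊼ C))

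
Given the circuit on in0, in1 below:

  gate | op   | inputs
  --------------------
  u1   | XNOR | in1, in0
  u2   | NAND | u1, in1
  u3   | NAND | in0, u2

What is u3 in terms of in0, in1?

in0 NAND ((in1 XNOR in0) NAND in1)

u1 = in1 XNOR in0
u2 = u1 NAND in1 = (in1 XNOR in0) NAND in1
u3 = in0 NAND u2 = in0 NAND ((in1 XNOR in0) NAND in1)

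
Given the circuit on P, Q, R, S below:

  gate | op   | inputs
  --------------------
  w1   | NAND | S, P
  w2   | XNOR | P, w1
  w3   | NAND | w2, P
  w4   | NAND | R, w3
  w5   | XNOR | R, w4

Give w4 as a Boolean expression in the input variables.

w1 = S NAND P
w2 = P XNOR w1 = P XNOR (S NAND P)
w3 = w2 NAND P = (P XNOR (S NAND P)) NAND P
w4 = R NAND w3 = R NAND ((P XNOR (S NAND P)) NAND P)

R NAND ((P XNOR (S NAND P)) NAND P)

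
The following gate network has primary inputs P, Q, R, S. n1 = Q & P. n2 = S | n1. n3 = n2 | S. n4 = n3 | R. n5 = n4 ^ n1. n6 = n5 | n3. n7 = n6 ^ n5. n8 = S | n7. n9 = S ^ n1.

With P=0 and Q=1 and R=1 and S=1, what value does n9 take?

n1 = 1 & 0 = 0
n9 = 1 ^ 0 = 1

1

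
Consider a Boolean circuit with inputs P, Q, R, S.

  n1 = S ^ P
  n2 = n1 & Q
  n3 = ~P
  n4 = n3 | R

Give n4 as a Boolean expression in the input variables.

n3 = ~P
n4 = n3 | R = ~P | R

~P | R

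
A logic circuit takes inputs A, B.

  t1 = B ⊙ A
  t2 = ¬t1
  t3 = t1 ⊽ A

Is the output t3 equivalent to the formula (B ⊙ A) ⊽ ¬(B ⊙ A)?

t1 = B ⊙ A
t3 = t1 ⊽ A = (B ⊙ A) ⊽ A
At A=0, B=1: circuit gives 1, formula gives 0.

No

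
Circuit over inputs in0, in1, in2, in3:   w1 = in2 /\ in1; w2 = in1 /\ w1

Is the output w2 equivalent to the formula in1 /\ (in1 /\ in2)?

Yes

w1 = in2 /\ in1
w2 = in1 /\ w1 = in1 /\ (in2 /\ in1)
At in0=0, in1=0, in2=0, in3=0: circuit gives 0, formula gives 0.
At in0=0, in1=1, in2=1, in3=0: circuit gives 1, formula gives 1.
Agrees on all 16 inputs.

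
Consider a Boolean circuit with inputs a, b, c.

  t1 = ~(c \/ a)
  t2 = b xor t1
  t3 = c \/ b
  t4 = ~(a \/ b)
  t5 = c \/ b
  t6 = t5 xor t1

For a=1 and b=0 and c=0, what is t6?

0

t1 = ~(0 \/ 1) = 0
t5 = 0 \/ 0 = 0
t6 = 0 xor 0 = 0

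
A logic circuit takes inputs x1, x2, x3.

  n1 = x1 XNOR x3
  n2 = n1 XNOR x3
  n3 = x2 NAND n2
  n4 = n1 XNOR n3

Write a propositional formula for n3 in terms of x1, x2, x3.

n1 = x1 XNOR x3
n2 = n1 XNOR x3 = (x1 XNOR x3) XNOR x3
n3 = x2 NAND n2 = x2 NAND ((x1 XNOR x3) XNOR x3)

x2 NAND ((x1 XNOR x3) XNOR x3)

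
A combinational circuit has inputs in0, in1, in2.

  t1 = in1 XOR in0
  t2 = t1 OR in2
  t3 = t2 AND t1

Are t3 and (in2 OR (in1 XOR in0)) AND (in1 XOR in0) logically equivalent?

t1 = in1 XOR in0
t2 = t1 OR in2 = (in1 XOR in0) OR in2
t3 = t2 AND t1 = ((in1 XOR in0) OR in2) AND (in1 XOR in0)
At in0=0, in1=0, in2=0: circuit gives 0, formula gives 0.
At in0=0, in1=1, in2=0: circuit gives 1, formula gives 1.
Agrees on all 8 inputs.

Yes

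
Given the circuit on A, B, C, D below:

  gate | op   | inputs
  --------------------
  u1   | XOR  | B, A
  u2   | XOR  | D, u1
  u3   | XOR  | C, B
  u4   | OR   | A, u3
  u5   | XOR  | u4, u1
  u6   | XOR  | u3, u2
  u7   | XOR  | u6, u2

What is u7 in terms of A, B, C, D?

((C XOR B) XOR (D XOR (B XOR A))) XOR (D XOR (B XOR A))

u1 = B XOR A
u2 = D XOR u1 = D XOR (B XOR A)
u3 = C XOR B
u6 = u3 XOR u2 = (C XOR B) XOR (D XOR (B XOR A))
u7 = u6 XOR u2 = ((C XOR B) XOR (D XOR (B XOR A))) XOR (D XOR (B XOR A))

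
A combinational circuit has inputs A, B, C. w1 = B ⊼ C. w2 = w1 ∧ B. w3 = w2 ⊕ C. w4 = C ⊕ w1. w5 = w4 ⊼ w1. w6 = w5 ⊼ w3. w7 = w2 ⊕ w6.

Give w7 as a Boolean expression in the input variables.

w1 = B ⊼ C
w2 = w1 ∧ B = (B ⊼ C) ∧ B
w3 = w2 ⊕ C = ((B ⊼ C) ∧ B) ⊕ C
w4 = C ⊕ w1 = C ⊕ (B ⊼ C)
w5 = w4 ⊼ w1 = (C ⊕ (B ⊼ C)) ⊼ (B ⊼ C)
w6 = w5 ⊼ w3 = ((C ⊕ (B ⊼ C)) ⊼ (B ⊼ C)) ⊼ (((B ⊼ C) ∧ B) ⊕ C)
w7 = w2 ⊕ w6 = ((B ⊼ C) ∧ B) ⊕ (((C ⊕ (B ⊼ C)) ⊼ (B ⊼ C)) ⊼ (((B ⊼ C) ∧ B) ⊕ C))

((B ⊼ C) ∧ B) ⊕ (((C ⊕ (B ⊼ C)) ⊼ (B ⊼ C)) ⊼ (((B ⊼ C) ∧ B) ⊕ C))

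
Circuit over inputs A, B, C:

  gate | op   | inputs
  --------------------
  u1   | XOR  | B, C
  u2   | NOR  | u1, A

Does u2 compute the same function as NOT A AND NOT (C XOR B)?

Yes

u1 = B XOR C
u2 = u1 NOR A = (B XOR C) NOR A
At A=0, B=0, C=1: circuit gives 0, formula gives 0.
At A=0, B=0, C=0: circuit gives 1, formula gives 1.
Agrees on all 8 inputs.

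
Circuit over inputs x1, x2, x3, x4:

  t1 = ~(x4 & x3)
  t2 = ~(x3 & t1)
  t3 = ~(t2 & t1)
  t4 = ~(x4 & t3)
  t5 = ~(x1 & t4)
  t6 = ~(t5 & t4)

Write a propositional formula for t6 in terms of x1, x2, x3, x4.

t1 = ~(x4 & x3)
t2 = ~(x3 & t1) = ~(x3 & (~(x4 & x3)))
t3 = ~(t2 & t1) = ~((~(x3 & (~(x4 & x3)))) & (~(x4 & x3)))
t4 = ~(x4 & t3) = ~(x4 & (~((~(x3 & (~(x4 & x3)))) & (~(x4 & x3)))))
t5 = ~(x1 & t4) = ~(x1 & (~(x4 & (~((~(x3 & (~(x4 & x3)))) & (~(x4 & x3)))))))
t6 = ~(t5 & t4) = ~((~(x1 & (~(x4 & (~((~(x3 & (~(x4 & x3)))) & (~(x4 & x3)))))))) & (~(x4 & (~((~(x3 & (~(x4 & x3)))) & (~(x4 & x3)))))))

~((~(x1 & (~(x4 & (~((~(x3 & (~(x4 & x3)))) & (~(x4 & x3)))))))) & (~(x4 & (~((~(x3 & (~(x4 & x3)))) & (~(x4 & x3)))))))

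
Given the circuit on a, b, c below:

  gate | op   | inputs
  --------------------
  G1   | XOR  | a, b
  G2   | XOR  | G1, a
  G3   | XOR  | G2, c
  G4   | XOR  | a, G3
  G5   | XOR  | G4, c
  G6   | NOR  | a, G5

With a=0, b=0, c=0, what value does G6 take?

G1 = 0 XOR 0 = 0
G2 = 0 XOR 0 = 0
G3 = 0 XOR 0 = 0
G4 = 0 XOR 0 = 0
G5 = 0 XOR 0 = 0
G6 = 0 NOR 0 = 1

1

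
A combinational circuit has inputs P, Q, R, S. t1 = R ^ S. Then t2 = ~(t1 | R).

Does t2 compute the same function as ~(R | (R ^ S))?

Yes

t1 = R ^ S
t2 = ~(t1 | R) = ~((R ^ S) | R)
At P=0, Q=0, R=0, S=1: circuit gives 0, formula gives 0.
At P=0, Q=0, R=0, S=0: circuit gives 1, formula gives 1.
Agrees on all 16 inputs.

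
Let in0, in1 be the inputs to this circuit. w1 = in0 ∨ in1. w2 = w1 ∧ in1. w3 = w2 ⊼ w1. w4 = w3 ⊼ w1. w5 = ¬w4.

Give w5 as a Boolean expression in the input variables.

w1 = in0 ∨ in1
w2 = w1 ∧ in1 = (in0 ∨ in1) ∧ in1
w3 = w2 ⊼ w1 = ((in0 ∨ in1) ∧ in1) ⊼ (in0 ∨ in1)
w4 = w3 ⊼ w1 = (((in0 ∨ in1) ∧ in1) ⊼ (in0 ∨ in1)) ⊼ (in0 ∨ in1)
w5 = ¬w4 = ¬((((in0 ∨ in1) ∧ in1) ⊼ (in0 ∨ in1)) ⊼ (in0 ∨ in1))

¬((((in0 ∨ in1) ∧ in1) ⊼ (in0 ∨ in1)) ⊼ (in0 ∨ in1))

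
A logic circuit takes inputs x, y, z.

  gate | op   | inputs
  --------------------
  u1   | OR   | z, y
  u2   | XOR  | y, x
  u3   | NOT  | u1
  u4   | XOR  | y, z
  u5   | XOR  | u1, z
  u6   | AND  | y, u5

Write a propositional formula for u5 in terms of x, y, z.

u1 = z OR y
u5 = u1 XOR z = (z OR y) XOR z

(z OR y) XOR z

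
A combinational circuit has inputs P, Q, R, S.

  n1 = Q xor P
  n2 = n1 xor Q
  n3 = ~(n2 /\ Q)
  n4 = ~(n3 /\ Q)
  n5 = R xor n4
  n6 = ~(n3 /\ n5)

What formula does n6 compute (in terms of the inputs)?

~((~(((Q xor P) xor Q) /\ Q)) /\ (R xor (~((~(((Q xor P) xor Q) /\ Q)) /\ Q))))

n1 = Q xor P
n2 = n1 xor Q = (Q xor P) xor Q
n3 = ~(n2 /\ Q) = ~(((Q xor P) xor Q) /\ Q)
n4 = ~(n3 /\ Q) = ~((~(((Q xor P) xor Q) /\ Q)) /\ Q)
n5 = R xor n4 = R xor (~((~(((Q xor P) xor Q) /\ Q)) /\ Q))
n6 = ~(n3 /\ n5) = ~((~(((Q xor P) xor Q) /\ Q)) /\ (R xor (~((~(((Q xor P) xor Q) /\ Q)) /\ Q))))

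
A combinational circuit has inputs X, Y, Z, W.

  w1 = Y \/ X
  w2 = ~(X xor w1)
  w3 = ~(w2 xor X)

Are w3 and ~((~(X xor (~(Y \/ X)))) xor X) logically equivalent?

w1 = Y \/ X
w2 = ~(X xor w1) = ~(X xor (Y \/ X))
w3 = ~(w2 xor X) = ~((~(X xor (Y \/ X))) xor X)
At X=0, Y=0, Z=0, W=0: circuit gives 0, formula gives 1.

No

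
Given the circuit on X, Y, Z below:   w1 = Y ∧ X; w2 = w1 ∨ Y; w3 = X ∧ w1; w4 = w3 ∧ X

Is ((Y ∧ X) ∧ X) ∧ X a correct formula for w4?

w1 = Y ∧ X
w3 = X ∧ w1 = X ∧ (Y ∧ X)
w4 = w3 ∧ X = (X ∧ (Y ∧ X)) ∧ X
At X=0, Y=0, Z=0: circuit gives 0, formula gives 0.
At X=1, Y=1, Z=0: circuit gives 1, formula gives 1.
Agrees on all 8 inputs.

Yes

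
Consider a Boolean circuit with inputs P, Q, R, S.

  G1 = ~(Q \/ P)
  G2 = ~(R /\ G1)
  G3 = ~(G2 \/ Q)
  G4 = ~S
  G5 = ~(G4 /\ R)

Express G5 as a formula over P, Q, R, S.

G4 = ~S
G5 = ~(G4 /\ R) = ~(~S /\ R)

~(~S /\ R)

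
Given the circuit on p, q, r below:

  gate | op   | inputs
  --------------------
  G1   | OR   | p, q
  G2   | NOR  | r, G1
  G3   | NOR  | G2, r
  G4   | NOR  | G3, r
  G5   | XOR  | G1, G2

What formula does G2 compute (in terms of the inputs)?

G1 = p OR q
G2 = r NOR G1 = r NOR (p OR q)

r NOR (p OR q)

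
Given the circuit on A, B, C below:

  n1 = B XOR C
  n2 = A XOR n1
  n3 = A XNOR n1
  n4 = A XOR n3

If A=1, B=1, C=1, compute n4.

1

n1 = 1 XOR 1 = 0
n3 = 1 XNOR 0 = 0
n4 = 1 XOR 0 = 1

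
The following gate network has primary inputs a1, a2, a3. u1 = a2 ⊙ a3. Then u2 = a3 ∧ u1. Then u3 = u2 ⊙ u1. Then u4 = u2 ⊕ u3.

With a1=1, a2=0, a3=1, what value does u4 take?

1

u1 = 0 ⊙ 1 = 0
u2 = 1 ∧ 0 = 0
u3 = 0 ⊙ 0 = 1
u4 = 0 ⊕ 1 = 1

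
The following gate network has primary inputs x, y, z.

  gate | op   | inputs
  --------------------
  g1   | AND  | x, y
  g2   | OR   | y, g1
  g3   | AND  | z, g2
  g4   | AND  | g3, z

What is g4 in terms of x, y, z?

g1 = x AND y
g2 = y OR g1 = y OR (x AND y)
g3 = z AND g2 = z AND (y OR (x AND y))
g4 = g3 AND z = (z AND (y OR (x AND y))) AND z

(z AND (y OR (x AND y))) AND z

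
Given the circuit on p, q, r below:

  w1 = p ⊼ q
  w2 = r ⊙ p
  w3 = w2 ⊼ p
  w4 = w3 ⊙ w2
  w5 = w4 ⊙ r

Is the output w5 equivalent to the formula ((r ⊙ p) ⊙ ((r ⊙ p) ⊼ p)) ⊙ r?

Yes

w2 = r ⊙ p
w3 = w2 ⊼ p = (r ⊙ p) ⊼ p
w4 = w3 ⊙ w2 = ((r ⊙ p) ⊼ p) ⊙ (r ⊙ p)
w5 = w4 ⊙ r = (((r ⊙ p) ⊼ p) ⊙ (r ⊙ p)) ⊙ r
At p=0, q=0, r=0: circuit gives 0, formula gives 0.
At p=1, q=0, r=0: circuit gives 1, formula gives 1.
Agrees on all 8 inputs.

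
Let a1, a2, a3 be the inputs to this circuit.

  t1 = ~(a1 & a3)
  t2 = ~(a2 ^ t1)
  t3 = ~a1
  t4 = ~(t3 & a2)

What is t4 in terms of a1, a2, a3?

~(~a1 & a2)

t3 = ~a1
t4 = ~(t3 & a2) = ~(~a1 & a2)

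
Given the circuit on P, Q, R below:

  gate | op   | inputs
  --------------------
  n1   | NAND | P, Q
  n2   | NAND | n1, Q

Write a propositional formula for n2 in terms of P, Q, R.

(P NAND Q) NAND Q

n1 = P NAND Q
n2 = n1 NAND Q = (P NAND Q) NAND Q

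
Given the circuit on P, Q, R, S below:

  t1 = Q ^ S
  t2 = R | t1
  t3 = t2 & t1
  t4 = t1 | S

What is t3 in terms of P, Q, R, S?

t1 = Q ^ S
t2 = R | t1 = R | (Q ^ S)
t3 = t2 & t1 = (R | (Q ^ S)) & (Q ^ S)

(R | (Q ^ S)) & (Q ^ S)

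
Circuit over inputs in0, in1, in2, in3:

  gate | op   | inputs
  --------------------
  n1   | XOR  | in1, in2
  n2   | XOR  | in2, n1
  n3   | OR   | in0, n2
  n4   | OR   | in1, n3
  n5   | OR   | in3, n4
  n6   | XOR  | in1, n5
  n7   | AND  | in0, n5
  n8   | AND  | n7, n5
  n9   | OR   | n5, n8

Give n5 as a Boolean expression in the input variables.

n1 = in1 XOR in2
n2 = in2 XOR n1 = in2 XOR (in1 XOR in2)
n3 = in0 OR n2 = in0 OR (in2 XOR (in1 XOR in2))
n4 = in1 OR n3 = in1 OR (in0 OR (in2 XOR (in1 XOR in2)))
n5 = in3 OR n4 = in3 OR (in1 OR (in0 OR (in2 XOR (in1 XOR in2))))

in3 OR (in1 OR (in0 OR (in2 XOR (in1 XOR in2))))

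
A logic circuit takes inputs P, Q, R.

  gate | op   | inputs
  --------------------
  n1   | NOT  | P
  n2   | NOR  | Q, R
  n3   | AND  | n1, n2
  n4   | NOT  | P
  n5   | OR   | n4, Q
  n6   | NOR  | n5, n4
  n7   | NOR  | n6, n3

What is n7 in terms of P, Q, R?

n1 = NOT P
n2 = Q NOR R
n3 = n1 AND n2 = NOT P AND (Q NOR R)
n4 = NOT P
n5 = n4 OR Q = NOT P OR Q
n6 = n5 NOR n4 = (NOT P OR Q) NOR NOT P
n7 = n6 NOR n3 = ((NOT P OR Q) NOR NOT P) NOR (NOT P AND (Q NOR R))

((NOT P OR Q) NOR NOT P) NOR (NOT P AND (Q NOR R))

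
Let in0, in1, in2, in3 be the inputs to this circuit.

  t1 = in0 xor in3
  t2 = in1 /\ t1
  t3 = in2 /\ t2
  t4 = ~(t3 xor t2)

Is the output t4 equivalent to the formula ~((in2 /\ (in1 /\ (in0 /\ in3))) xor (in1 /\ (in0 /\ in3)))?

t1 = in0 xor in3
t2 = in1 /\ t1 = in1 /\ (in0 xor in3)
t3 = in2 /\ t2 = in2 /\ (in1 /\ (in0 xor in3))
t4 = ~(t3 xor t2) = ~((in2 /\ (in1 /\ (in0 xor in3))) xor (in1 /\ (in0 xor in3)))
At in0=0, in1=1, in2=0, in3=1: circuit gives 0, formula gives 1.

No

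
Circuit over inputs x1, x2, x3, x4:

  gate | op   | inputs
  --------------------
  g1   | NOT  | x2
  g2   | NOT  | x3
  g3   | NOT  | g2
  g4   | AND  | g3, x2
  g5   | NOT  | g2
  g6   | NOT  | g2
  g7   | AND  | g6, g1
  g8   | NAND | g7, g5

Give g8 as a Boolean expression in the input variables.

g1 = NOT x2
g2 = NOT x3
g5 = NOT g2 = NOT NOT x3
g6 = NOT g2 = NOT NOT x3
g7 = g6 AND g1 = NOT NOT x3 AND NOT x2
g8 = g7 NAND g5 = (NOT NOT x3 AND NOT x2) NAND NOT NOT x3

(NOT NOT x3 AND NOT x2) NAND NOT NOT x3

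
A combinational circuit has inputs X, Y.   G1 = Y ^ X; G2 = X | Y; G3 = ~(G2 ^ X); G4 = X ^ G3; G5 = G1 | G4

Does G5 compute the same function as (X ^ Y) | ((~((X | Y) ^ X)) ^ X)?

G1 = Y ^ X
G2 = X | Y
G3 = ~(G2 ^ X) = ~((X | Y) ^ X)
G4 = X ^ G3 = X ^ (~((X | Y) ^ X))
G5 = G1 | G4 = (Y ^ X) | (X ^ (~((X | Y) ^ X)))
At X=1, Y=1: circuit gives 0, formula gives 0.
At X=0, Y=0: circuit gives 1, formula gives 1.
Agrees on all 4 inputs.

Yes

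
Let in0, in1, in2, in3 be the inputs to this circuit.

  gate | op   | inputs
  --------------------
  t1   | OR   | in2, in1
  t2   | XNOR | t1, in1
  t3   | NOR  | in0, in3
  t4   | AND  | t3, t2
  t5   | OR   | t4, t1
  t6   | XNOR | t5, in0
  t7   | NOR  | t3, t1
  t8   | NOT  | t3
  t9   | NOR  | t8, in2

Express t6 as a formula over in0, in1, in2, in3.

(((in0 NOR in3) AND ((in2 OR in1) XNOR in1)) OR (in2 OR in1)) XNOR in0

t1 = in2 OR in1
t2 = t1 XNOR in1 = (in2 OR in1) XNOR in1
t3 = in0 NOR in3
t4 = t3 AND t2 = (in0 NOR in3) AND ((in2 OR in1) XNOR in1)
t5 = t4 OR t1 = ((in0 NOR in3) AND ((in2 OR in1) XNOR in1)) OR (in2 OR in1)
t6 = t5 XNOR in0 = (((in0 NOR in3) AND ((in2 OR in1) XNOR in1)) OR (in2 OR in1)) XNOR in0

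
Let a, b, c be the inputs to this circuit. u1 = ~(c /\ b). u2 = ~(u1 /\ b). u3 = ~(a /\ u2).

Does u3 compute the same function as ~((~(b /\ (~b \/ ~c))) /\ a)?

Yes

u1 = ~(c /\ b)
u2 = ~(u1 /\ b) = ~((~(c /\ b)) /\ b)
u3 = ~(a /\ u2) = ~(a /\ (~((~(c /\ b)) /\ b)))
At a=1, b=0, c=0: circuit gives 0, formula gives 0.
At a=0, b=0, c=0: circuit gives 1, formula gives 1.
Agrees on all 8 inputs.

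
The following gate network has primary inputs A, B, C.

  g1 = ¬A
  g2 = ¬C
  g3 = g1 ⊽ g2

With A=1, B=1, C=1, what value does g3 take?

1

g1 = ¬1 = 0
g2 = ¬1 = 0
g3 = 0 ⊽ 0 = 1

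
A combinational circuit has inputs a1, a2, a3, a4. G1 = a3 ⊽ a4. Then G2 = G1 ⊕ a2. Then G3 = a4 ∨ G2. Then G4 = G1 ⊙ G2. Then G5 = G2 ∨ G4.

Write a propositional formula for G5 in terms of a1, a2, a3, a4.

G1 = a3 ⊽ a4
G2 = G1 ⊕ a2 = (a3 ⊽ a4) ⊕ a2
G4 = G1 ⊙ G2 = (a3 ⊽ a4) ⊙ ((a3 ⊽ a4) ⊕ a2)
G5 = G2 ∨ G4 = ((a3 ⊽ a4) ⊕ a2) ∨ ((a3 ⊽ a4) ⊙ ((a3 ⊽ a4) ⊕ a2))

((a3 ⊽ a4) ⊕ a2) ∨ ((a3 ⊽ a4) ⊙ ((a3 ⊽ a4) ⊕ a2))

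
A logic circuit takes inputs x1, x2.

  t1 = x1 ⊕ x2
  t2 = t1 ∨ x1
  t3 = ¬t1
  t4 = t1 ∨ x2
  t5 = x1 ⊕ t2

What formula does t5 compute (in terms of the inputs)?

x1 ⊕ ((x1 ⊕ x2) ∨ x1)

t1 = x1 ⊕ x2
t2 = t1 ∨ x1 = (x1 ⊕ x2) ∨ x1
t5 = x1 ⊕ t2 = x1 ⊕ ((x1 ⊕ x2) ∨ x1)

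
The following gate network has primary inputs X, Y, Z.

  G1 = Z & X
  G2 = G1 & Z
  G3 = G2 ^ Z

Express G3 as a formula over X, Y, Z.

G1 = Z & X
G2 = G1 & Z = (Z & X) & Z
G3 = G2 ^ Z = ((Z & X) & Z) ^ Z

((Z & X) & Z) ^ Z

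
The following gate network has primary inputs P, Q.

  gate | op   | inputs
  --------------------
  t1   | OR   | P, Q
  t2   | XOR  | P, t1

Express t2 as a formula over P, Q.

P XOR (P OR Q)

t1 = P OR Q
t2 = P XOR t1 = P XOR (P OR Q)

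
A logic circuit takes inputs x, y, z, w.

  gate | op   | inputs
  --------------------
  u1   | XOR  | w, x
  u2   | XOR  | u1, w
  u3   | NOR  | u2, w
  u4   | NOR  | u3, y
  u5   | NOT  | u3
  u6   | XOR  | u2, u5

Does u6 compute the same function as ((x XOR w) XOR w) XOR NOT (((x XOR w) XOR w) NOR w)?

u1 = w XOR x
u2 = u1 XOR w = (w XOR x) XOR w
u3 = u2 NOR w = ((w XOR x) XOR w) NOR w
u5 = NOT u3 = NOT (((w XOR x) XOR w) NOR w)
u6 = u2 XOR u5 = ((w XOR x) XOR w) XOR NOT (((w XOR x) XOR w) NOR w)
At x=0, y=0, z=0, w=0: circuit gives 0, formula gives 0.
At x=0, y=0, z=0, w=1: circuit gives 1, formula gives 1.
Agrees on all 16 inputs.

Yes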